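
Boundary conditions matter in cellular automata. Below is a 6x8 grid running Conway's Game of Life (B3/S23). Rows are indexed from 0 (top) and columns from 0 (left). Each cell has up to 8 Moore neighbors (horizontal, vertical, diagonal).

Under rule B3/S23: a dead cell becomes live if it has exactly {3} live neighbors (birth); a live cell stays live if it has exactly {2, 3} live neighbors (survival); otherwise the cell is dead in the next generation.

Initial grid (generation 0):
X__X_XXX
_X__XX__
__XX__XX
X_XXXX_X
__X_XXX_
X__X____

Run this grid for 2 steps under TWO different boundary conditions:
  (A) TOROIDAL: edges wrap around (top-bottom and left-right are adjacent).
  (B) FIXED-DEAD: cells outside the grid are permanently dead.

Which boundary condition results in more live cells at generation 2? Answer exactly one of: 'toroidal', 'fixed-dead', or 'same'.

Under TOROIDAL boundary, generation 2:
___XX_XX
_X______
X_______
XX______
X_XX____
____XX__
Population = 13

Under FIXED-DEAD boundary, generation 2:
________
______X_
________
______XX
___XXXX_
___XXX__
Population = 10

Comparison: toroidal=13, fixed-dead=10 -> toroidal

Answer: toroidal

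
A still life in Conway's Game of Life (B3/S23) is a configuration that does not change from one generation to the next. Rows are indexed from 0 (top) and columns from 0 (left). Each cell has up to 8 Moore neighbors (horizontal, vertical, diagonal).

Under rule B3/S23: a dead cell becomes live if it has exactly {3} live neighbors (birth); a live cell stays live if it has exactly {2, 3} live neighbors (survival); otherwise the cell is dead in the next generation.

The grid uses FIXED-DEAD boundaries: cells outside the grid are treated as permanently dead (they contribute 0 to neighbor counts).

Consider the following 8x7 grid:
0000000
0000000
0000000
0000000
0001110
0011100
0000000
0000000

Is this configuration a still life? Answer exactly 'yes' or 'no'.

Answer: no

Derivation:
Compute generation 1 and compare to generation 0 (given above):
Generation 1:
0000000
0000000
0000000
0000100
0010010
0010010
0001000
0000000
Cell (3,4) differs: gen0=0 vs gen1=1 -> NOT a still life.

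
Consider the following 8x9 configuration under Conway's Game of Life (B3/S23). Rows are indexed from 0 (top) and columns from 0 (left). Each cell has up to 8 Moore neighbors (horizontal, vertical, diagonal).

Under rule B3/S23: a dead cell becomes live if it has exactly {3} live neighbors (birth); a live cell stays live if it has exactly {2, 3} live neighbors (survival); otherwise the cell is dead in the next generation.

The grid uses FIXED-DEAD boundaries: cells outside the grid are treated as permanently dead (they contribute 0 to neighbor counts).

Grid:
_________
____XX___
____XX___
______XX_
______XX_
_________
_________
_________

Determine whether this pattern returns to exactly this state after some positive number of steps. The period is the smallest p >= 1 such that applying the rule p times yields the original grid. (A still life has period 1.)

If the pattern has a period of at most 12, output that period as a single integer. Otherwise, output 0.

Answer: 2

Derivation:
Simulating and comparing each generation to the original:
Gen 0 (original, given above): 8 live cells
Gen 1: 6 live cells, differs from original
Gen 2: 8 live cells, MATCHES original -> period = 2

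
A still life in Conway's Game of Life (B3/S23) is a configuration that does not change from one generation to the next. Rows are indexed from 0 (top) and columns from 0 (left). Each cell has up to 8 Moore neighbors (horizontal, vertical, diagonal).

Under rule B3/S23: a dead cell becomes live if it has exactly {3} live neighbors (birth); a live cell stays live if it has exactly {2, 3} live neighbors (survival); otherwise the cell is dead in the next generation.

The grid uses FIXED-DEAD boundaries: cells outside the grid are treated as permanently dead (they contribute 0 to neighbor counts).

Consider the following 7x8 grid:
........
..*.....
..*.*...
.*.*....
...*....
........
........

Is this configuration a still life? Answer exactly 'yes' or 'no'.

Answer: no

Derivation:
Compute generation 1 and compare to generation 0 (given above):
Generation 1:
........
...*....
.**.....
...**...
..*.....
........
........
Cell (1,2) differs: gen0=1 vs gen1=0 -> NOT a still life.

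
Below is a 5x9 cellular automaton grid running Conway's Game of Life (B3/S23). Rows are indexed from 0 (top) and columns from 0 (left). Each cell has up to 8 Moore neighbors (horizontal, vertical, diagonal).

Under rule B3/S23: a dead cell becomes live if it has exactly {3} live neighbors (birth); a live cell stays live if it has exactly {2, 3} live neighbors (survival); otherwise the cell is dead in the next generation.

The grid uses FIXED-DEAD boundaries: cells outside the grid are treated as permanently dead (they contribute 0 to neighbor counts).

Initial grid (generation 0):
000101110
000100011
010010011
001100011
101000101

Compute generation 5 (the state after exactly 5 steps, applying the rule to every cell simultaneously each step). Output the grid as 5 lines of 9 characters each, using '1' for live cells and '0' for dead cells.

Simulating step by step:
Generation 0 (given above): 19 live cells
Generation 1: 16 live cells
000010111
001101000
000010100
001100100
011100001
Generation 2: 14 live cells
000111110
000100000
000010100
010011010
010100000
Generation 3: 16 live cells
000111100
000100010
000110100
001111100
001010000
Generation 4: 12 live cells
000111100
001000010
000000110
001000100
001010000
Generation 5: 14 live cells
(generation 5 grid is the final answer)

Answer: 000111100
000110010
000000110
000101110
000100000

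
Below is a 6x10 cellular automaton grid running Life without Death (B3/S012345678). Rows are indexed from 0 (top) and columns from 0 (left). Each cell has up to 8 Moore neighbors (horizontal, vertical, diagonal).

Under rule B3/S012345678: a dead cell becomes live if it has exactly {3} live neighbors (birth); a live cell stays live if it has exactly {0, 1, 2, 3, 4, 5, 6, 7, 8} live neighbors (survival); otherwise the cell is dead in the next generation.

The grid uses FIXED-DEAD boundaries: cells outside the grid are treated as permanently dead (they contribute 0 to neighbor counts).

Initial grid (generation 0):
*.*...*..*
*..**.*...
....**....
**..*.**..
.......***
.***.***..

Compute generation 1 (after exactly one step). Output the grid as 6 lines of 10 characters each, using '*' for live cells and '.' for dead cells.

Answer: ****.**..*
**.**.*...
**..**.*..
**..*.**..
*..**..***
.***.***..

Derivation:
Simulating step by step:
Generation 0 (given above): 24 live cells
Generation 1: 34 live cells
(generation 1 grid is the final answer)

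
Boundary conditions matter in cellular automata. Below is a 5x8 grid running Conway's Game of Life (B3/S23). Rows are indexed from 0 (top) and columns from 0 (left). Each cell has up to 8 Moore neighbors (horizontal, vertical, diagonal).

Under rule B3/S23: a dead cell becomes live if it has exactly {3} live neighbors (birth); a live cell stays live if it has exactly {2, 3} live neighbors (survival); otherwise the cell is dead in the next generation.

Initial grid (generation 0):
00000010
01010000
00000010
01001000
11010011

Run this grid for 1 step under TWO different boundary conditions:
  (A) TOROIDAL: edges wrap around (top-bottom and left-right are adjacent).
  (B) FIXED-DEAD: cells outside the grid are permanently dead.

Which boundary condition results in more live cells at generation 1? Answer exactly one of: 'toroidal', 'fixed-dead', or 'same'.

Under TOROIDAL boundary, generation 1:
01000010
00000000
00100000
01100110
11100111
Population = 13

Under FIXED-DEAD boundary, generation 1:
00000000
00000000
00100000
11100111
11100000
Population = 10

Comparison: toroidal=13, fixed-dead=10 -> toroidal

Answer: toroidal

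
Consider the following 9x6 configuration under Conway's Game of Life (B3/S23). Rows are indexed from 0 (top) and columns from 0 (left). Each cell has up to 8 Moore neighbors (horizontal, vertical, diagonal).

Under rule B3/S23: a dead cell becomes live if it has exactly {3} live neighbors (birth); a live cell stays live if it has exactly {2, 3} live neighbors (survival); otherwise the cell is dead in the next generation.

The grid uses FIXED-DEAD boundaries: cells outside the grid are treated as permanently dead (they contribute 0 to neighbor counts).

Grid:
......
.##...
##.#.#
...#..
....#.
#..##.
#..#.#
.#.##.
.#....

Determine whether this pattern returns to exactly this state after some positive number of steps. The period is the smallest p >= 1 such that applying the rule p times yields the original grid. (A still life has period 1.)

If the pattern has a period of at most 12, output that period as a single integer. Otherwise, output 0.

Answer: 0

Derivation:
Simulating and comparing each generation to the original:
Gen 0 (original, given above): 18 live cells
Gen 1: 20 live cells, differs from original
Gen 2: 21 live cells, differs from original
Gen 3: 25 live cells, differs from original
Gen 4: 18 live cells, differs from original
Gen 5: 15 live cells, differs from original
Gen 6: 16 live cells, differs from original
Gen 7: 16 live cells, differs from original
Gen 8: 12 live cells, differs from original
Gen 9: 11 live cells, differs from original
Gen 10: 11 live cells, differs from original
Gen 11: 13 live cells, differs from original
Gen 12: 12 live cells, differs from original
No period found within 12 steps.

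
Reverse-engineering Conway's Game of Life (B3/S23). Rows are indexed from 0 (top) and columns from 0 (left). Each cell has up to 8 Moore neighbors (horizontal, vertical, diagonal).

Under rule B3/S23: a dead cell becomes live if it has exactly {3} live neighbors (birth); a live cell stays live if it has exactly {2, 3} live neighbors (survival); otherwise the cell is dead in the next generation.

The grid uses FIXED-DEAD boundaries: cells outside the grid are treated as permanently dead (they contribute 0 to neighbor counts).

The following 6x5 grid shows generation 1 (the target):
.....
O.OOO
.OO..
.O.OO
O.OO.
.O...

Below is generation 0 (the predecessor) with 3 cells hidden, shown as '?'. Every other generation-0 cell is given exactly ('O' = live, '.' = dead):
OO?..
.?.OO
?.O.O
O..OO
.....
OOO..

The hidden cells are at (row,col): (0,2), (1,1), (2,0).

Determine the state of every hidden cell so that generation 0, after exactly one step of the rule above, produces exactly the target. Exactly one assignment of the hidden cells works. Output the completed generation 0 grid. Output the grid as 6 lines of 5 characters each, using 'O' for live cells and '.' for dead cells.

Hidden generation-0 cells (in order): (0,2), (1,1), (2,0).
A hidden cell only influences target cells in its own 3x3 neighborhood. Try each of the 2^3 = 8 assignments, step the completed generation 0 forward once under B3/S23, and compare with the target:
  (0,2)=. (1,1)=. (2,0)=. -> step gives (1,0)='.' but target has 'O' -> reject
  (0,2)=. (1,1)=. (2,0)=O -> step reproduces the target at every cell -> ACCEPT
  (0,2)=. (1,1)=O (2,0)=. -> step gives (0,0)='O' but target has '.' -> reject
  (0,2)=. (1,1)=O (2,0)=O -> step gives (0,0)='O' but target has '.' -> reject
  (0,2)=O (1,1)=. (2,0)=. -> step gives (0,1)='O' but target has '.' -> reject
  (0,2)=O (1,1)=. (2,0)=O -> step gives (0,1)='O' but target has '.' -> reject
  (0,2)=O (1,1)=O (2,0)=. -> step gives (0,0)='O' but target has '.' -> reject
  (0,2)=O (1,1)=O (2,0)=O -> step gives (0,0)='O' but target has '.' -> reject
Unique solution: (0,2)=dead, (1,1)=dead, (2,0)=live.
Check: live-neighbor counts of every cell in the completed generation 0:
11222
34332
13264
13232
34332
12110
Applying B3/S23 to generation 0 with these counts gives:
.....
O.OOO
.OO..
.O.OO
O.OO.
.O...
which matches the target exactly.

Answer: OO...
...OO
O.O.O
O..OO
.....
OOO..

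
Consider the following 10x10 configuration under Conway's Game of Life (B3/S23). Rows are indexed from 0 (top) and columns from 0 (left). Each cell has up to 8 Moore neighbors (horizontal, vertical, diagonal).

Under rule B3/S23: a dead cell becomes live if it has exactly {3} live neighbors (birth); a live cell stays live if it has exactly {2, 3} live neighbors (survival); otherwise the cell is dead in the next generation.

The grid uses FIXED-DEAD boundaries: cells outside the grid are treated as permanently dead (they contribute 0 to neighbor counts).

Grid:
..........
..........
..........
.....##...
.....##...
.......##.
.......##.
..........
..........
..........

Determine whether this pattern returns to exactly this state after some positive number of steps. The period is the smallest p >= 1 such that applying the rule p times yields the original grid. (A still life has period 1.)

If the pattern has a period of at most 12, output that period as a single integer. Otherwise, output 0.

Simulating and comparing each generation to the original:
Gen 0 (original, given above): 8 live cells
Gen 1: 6 live cells, differs from original
Gen 2: 8 live cells, MATCHES original -> period = 2

Answer: 2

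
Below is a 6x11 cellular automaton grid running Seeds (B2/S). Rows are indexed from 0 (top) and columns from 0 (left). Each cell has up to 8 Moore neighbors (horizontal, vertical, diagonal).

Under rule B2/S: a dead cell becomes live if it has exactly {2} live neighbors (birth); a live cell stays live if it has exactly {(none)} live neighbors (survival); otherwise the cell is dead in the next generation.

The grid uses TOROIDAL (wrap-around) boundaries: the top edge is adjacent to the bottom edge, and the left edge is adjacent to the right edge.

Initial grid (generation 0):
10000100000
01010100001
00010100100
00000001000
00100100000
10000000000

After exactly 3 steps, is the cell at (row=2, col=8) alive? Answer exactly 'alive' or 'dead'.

Simulating step by step:
Generation 0 (given above): 13 live cells
Generation 1: 16 live cells
00100010000
00000000010
10000001010
00110100100
01000010000
00001110001
Generation 2: 23 live cells
00011001011
01000011000
01111010000
10001000011
10000000010
11110000000
Generation 3: 8 live cells
00000100000
00000000011
00000000110
00000000100
00001000100
00000000000

Cell (2,8) at generation 3: 1 -> alive

Answer: alive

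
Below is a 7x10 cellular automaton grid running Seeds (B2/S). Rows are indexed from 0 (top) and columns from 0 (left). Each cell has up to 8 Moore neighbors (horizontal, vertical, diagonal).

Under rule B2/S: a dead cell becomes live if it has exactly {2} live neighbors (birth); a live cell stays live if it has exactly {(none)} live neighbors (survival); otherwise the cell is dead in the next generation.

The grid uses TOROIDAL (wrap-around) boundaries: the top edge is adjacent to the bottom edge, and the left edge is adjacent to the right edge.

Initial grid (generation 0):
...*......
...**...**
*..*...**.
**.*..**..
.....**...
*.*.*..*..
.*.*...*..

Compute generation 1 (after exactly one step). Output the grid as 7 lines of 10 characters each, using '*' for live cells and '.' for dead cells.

Answer: *......*.*
*.........
.....*....
..........
........**
........*.
*.....*.*.

Derivation:
Simulating step by step:
Generation 0 (given above): 23 live cells
Generation 1: 11 live cells
(generation 1 grid is the final answer)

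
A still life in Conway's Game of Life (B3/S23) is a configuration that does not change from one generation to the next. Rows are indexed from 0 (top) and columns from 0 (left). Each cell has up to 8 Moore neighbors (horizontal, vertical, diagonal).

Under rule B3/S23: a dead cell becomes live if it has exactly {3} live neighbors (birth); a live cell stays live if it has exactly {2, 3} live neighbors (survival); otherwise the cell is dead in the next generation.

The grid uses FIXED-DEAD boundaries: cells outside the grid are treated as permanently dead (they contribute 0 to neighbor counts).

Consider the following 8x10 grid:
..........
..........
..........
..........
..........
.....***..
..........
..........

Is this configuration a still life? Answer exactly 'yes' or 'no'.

Answer: no

Derivation:
Compute generation 1 and compare to generation 0 (given above):
Generation 1:
..........
..........
..........
..........
......*...
......*...
......*...
..........
Cell (4,6) differs: gen0=0 vs gen1=1 -> NOT a still life.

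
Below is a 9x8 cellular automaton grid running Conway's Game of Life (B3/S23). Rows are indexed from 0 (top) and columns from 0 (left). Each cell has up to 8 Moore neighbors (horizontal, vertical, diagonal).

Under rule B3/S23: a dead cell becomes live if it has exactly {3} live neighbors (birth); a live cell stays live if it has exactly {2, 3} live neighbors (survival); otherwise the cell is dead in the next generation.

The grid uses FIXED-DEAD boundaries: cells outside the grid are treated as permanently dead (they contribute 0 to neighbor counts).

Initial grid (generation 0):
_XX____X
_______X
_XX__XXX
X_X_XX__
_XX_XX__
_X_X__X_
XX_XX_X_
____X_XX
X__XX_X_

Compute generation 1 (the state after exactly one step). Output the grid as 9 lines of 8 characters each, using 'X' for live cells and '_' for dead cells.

Simulating step by step:
Generation 0 (given above): 32 live cells
Generation 1: 25 live cells
(generation 1 grid is the final answer)

Answer: ________
_______X
_XXXXX_X
X_______
X_____X_
______X_
XX_XX_X_
XXX___XX
___XX_XX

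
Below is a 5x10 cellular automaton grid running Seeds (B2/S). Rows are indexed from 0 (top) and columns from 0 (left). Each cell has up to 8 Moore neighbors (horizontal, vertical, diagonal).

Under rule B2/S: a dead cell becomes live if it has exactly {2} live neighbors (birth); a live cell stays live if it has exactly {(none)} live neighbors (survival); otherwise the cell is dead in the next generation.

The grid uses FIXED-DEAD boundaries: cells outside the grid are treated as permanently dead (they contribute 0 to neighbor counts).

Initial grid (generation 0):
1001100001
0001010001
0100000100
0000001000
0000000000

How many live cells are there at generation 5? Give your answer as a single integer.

Simulating step by step:
Generation 0 (given above): 10 live cells
Generation 1: 11 live cells
0010010010
1100001000
0010110010
0000000100
0000000000
Generation 2: 12 live cells
1000001100
0000000011
1001000000
0001111010
0000000000
Generation 3: 11 live cells
0000000001
1100001000
0010001000
0010000100
0001001100
Generation 4: 13 live cells
1100000000
0010010100
1001010000
0100010010
0010000010
Generation 5: 13 live cells
0010001000
0001000000
0000000110
1001001101
0100000101
Population at generation 5: 13

Answer: 13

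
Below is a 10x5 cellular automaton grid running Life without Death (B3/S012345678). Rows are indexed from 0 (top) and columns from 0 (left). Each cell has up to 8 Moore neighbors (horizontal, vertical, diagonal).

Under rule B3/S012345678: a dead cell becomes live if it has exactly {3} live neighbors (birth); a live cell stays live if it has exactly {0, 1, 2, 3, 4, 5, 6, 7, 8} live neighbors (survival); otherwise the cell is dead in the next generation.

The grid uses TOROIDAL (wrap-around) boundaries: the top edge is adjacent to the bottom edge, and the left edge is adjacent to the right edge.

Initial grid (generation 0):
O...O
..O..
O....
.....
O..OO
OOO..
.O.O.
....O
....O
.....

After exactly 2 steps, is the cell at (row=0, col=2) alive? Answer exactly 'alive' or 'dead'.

Answer: dead

Derivation:
Simulating step by step:
Generation 0 (given above): 14 live cells
Generation 1: 24 live cells
O...O
OOO.O
O....
O....
O.OOO
OOO..
.O.OO
O..OO
....O
O...O
Generation 2: 28 live cells
O...O
OOOOO
O....
O..O.
O.OOO
OOO..
.O.OO
O.OOO
....O
O..OO

Cell (0,2) at generation 2: 0 -> dead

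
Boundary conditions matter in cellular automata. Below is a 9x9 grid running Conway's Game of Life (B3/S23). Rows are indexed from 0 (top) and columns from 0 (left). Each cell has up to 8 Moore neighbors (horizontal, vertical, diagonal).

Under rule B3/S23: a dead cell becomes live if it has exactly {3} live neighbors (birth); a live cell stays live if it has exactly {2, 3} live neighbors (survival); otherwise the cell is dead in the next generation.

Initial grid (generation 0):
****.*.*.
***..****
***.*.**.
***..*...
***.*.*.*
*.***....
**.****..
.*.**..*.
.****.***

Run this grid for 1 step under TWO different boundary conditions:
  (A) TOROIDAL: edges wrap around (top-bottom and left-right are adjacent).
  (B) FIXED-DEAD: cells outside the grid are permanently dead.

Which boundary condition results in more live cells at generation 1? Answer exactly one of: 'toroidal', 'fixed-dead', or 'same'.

Answer: fixed-dead

Derivation:
Under TOROIDAL boundary, generation 1:
.........
.........
....*....
....*....
....*...*
......**.
*.....*.*
.........
.........
Population = 9

Under FIXED-DEAD boundary, generation 1:
*..***.**
........*
....*...*
....*....
....*....
......**.
*.....*..
........*
.*..*****
Population = 22

Comparison: toroidal=9, fixed-dead=22 -> fixed-dead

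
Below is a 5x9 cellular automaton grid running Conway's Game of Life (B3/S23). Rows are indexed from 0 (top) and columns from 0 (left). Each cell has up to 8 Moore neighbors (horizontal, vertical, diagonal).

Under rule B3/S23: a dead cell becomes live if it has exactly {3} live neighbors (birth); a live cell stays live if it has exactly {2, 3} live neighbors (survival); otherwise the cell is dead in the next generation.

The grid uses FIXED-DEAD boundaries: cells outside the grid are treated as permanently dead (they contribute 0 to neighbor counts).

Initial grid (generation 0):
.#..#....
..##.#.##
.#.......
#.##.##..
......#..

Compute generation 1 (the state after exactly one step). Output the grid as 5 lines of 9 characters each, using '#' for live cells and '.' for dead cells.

Answer: ..###....
.####....
.#...#.#.
.##..##..
.....##..

Derivation:
Simulating step by step:
Generation 0 (given above): 14 live cells
Generation 1: 16 live cells
(generation 1 grid is the final answer)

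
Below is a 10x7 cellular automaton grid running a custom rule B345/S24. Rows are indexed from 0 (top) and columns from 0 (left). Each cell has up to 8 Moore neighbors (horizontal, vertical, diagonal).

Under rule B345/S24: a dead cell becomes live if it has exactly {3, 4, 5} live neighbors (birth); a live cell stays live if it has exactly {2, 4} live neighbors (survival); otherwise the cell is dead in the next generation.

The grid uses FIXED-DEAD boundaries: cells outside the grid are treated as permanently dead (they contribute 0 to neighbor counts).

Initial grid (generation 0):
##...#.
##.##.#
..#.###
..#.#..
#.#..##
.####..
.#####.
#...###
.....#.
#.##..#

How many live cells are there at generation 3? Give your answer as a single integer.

Simulating step by step:
Generation 0 (given above): 36 live cells
Generation 1: 30 live cells
..#.##.
.##.#..
.#..#.#
.###..#
.##.#..
#....##
##....#
.###...
.#.####
.......
Generation 2: 41 live cells
.#####.
...#.#.
##.###.
##.###.
#######
.##...#
.##..##
##..###
.##..#.
....##.
Generation 3: 31 live cells
....##.
##...##
..##.##
......#
#......
#..##.#
#.###.#
..##..#
#.###.#
....##.
Population at generation 3: 31

Answer: 31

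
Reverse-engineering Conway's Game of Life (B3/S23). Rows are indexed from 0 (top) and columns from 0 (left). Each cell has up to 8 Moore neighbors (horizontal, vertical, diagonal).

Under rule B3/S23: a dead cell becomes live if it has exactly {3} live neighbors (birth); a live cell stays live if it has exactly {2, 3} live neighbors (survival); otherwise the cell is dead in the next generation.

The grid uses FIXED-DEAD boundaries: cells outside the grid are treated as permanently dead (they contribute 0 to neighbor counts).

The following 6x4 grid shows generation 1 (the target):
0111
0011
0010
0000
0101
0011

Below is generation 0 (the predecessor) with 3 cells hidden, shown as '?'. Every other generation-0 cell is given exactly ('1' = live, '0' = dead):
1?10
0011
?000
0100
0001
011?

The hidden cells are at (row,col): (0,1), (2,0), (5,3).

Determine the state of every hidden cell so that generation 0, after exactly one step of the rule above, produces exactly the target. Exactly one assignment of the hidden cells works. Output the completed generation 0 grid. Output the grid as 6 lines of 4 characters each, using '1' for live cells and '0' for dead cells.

Hidden generation-0 cells (in order): (0,1), (2,0), (5,3).
A hidden cell only influences target cells in its own 3x3 neighborhood. Try each of the 2^3 = 8 assignments, step the completed generation 0 forward once under B3/S23, and compare with the target:
  (0,1)=0 (2,0)=0 (5,3)=0 -> step gives (1,1)='1' but target has '0' -> reject
  (0,1)=0 (2,0)=0 (5,3)=1 -> step gives (1,1)='1' but target has '0' -> reject
  (0,1)=0 (2,0)=1 (5,3)=0 -> step gives (2,1)='1' but target has '0' -> reject
  (0,1)=0 (2,0)=1 (5,3)=1 -> step gives (2,1)='1' but target has '0' -> reject
  (0,1)=1 (2,0)=0 (5,3)=0 -> step gives (4,3)='0' but target has '1' -> reject
  (0,1)=1 (2,0)=0 (5,3)=1 -> step reproduces the target at every cell -> ACCEPT
  (0,1)=1 (2,0)=1 (5,3)=0 -> step gives (1,0)='1' but target has '0' -> reject
  (0,1)=1 (2,0)=1 (5,3)=1 -> step gives (1,0)='1' but target has '0' -> reject
Unique solution: (0,1)=live, (2,0)=dead, (5,3)=live.
Check: live-neighbor counts of every cell in the completed generation 0:
1333
2432
1232
1021
2352
1132
Applying B3/S23 to generation 0 with these counts gives:
0111
0011
0010
0000
0101
0011
which matches the target exactly.

Answer: 1110
0011
0000
0100
0001
0111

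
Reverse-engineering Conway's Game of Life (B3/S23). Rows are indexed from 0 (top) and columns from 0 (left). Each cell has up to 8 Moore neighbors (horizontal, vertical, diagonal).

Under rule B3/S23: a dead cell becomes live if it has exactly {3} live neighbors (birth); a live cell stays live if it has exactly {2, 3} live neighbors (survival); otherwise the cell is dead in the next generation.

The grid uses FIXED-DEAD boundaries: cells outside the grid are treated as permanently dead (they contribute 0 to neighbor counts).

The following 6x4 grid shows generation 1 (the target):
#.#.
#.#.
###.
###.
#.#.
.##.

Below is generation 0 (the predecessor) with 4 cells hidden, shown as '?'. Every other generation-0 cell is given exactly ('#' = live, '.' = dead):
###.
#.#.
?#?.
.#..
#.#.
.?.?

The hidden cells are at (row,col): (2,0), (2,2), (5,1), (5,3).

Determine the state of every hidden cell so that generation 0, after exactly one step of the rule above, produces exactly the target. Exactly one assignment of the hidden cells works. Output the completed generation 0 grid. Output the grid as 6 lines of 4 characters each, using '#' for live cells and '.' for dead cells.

Hidden generation-0 cells (in order): (2,0), (2,2), (5,1), (5,3).
A hidden cell only influences target cells in its own 3x3 neighborhood. Try each of the 2^4 = 16 assignments, step the completed generation 0 forward once under B3/S23, and compare with the target:
  (2,0)=. (2,2)=. (5,1)=. (5,3)=. -> step gives (4,0)='.' but target has '#' -> reject
  (2,0)=. (2,2)=. (5,1)=. (5,3)=# -> step gives (4,0)='.' but target has '#' -> reject
  (2,0)=. (2,2)=. (5,1)=# (5,3)=. -> step gives (5,2)='.' but target has '#' -> reject
  (2,0)=. (2,2)=. (5,1)=# (5,3)=# -> step reproduces the target at every cell -> ACCEPT
  (2,0)=. (2,2)=# (5,1)=. (5,3)=. -> step gives (1,2)='.' but target has '#' -> reject
  (2,0)=. (2,2)=# (5,1)=. (5,3)=# -> step gives (1,2)='.' but target has '#' -> reject
  (2,0)=. (2,2)=# (5,1)=# (5,3)=. -> step gives (1,2)='.' but target has '#' -> reject
  (2,0)=. (2,2)=# (5,1)=# (5,3)=# -> step gives (1,2)='.' but target has '#' -> reject
  (2,0)=# (2,2)=. (5,1)=. (5,3)=. -> step gives (1,0)='.' but target has '#' -> reject
  (2,0)=# (2,2)=. (5,1)=. (5,3)=# -> step gives (1,0)='.' but target has '#' -> reject
  (2,0)=# (2,2)=. (5,1)=# (5,3)=. -> step gives (1,0)='.' but target has '#' -> reject
  (2,0)=# (2,2)=. (5,1)=# (5,3)=# -> step gives (1,0)='.' but target has '#' -> reject
  (2,0)=# (2,2)=# (5,1)=. (5,3)=. -> step gives (1,0)='.' but target has '#' -> reject
  (2,0)=# (2,2)=# (5,1)=. (5,3)=# -> step gives (1,0)='.' but target has '#' -> reject
  (2,0)=# (2,2)=# (5,1)=# (5,3)=. -> step gives (1,0)='.' but target has '#' -> reject
  (2,0)=# (2,2)=# (5,1)=# (5,3)=# -> step gives (1,0)='.' but target has '#' -> reject
Unique solution: (2,0)=dead, (2,2)=dead, (5,1)=live, (5,3)=live.
Check: live-neighbor counts of every cell in the completed generation 0:
2422
3632
3331
3331
2432
2231
Applying B3/S23 to generation 0 with these counts gives:
#.#.
#.#.
###.
###.
#.#.
.##.
which matches the target exactly.

Answer: ###.
#.#.
.#..
.#..
#.#.
.#.#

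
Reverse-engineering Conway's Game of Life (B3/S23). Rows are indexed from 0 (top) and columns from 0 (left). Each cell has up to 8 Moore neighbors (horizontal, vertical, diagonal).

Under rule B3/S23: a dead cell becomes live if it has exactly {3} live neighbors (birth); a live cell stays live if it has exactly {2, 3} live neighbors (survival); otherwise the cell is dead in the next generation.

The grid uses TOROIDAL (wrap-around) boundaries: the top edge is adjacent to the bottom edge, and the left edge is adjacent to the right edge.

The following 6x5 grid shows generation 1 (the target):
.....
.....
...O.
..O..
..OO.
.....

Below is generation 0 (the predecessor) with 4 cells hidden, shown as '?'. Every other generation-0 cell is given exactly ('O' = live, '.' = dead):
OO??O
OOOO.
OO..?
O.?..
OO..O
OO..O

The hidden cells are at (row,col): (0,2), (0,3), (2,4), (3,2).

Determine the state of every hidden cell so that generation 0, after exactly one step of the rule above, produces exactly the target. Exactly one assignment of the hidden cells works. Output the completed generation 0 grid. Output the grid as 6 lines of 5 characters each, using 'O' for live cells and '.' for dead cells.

Answer: OOOOO
OOOO.
OO...
O.O..
OO..O
OO..O

Derivation:
Hidden generation-0 cells (in order): (0,2), (0,3), (2,4), (3,2).
A hidden cell only influences target cells in its own 3x3 neighborhood. Try each of the 2^4 = 16 assignments, step the completed generation 0 forward once under B3/S23, and compare with the target:
  (0,2)=. (0,3)=. (2,4)=. (3,2)=. -> step gives (1,3)='O' but target has '.' -> reject
  (0,2)=. (0,3)=. (2,4)=. (3,2)=O -> step gives (1,3)='O' but target has '.' -> reject
  (0,2)=. (0,3)=. (2,4)=O (3,2)=. -> step gives (1,3)='O' but target has '.' -> reject
  (0,2)=. (0,3)=. (2,4)=O (3,2)=O -> step gives (1,3)='O' but target has '.' -> reject
  (0,2)=. (0,3)=O (2,4)=. (3,2)=. -> step gives (1,3)='O' but target has '.' -> reject
  (0,2)=. (0,3)=O (2,4)=. (3,2)=O -> step gives (1,3)='O' but target has '.' -> reject
  (0,2)=. (0,3)=O (2,4)=O (3,2)=. -> step gives (3,2)='.' but target has 'O' -> reject
  (0,2)=. (0,3)=O (2,4)=O (3,2)=O -> step gives (2,3)='.' but target has 'O' -> reject
  (0,2)=O (0,3)=. (2,4)=. (3,2)=. -> step gives (1,3)='O' but target has '.' -> reject
  (0,2)=O (0,3)=. (2,4)=. (3,2)=O -> step gives (1,3)='O' but target has '.' -> reject
  (0,2)=O (0,3)=. (2,4)=O (3,2)=. -> step gives (3,2)='.' but target has 'O' -> reject
  (0,2)=O (0,3)=. (2,4)=O (3,2)=O -> step gives (2,3)='.' but target has 'O' -> reject
  (0,2)=O (0,3)=O (2,4)=. (3,2)=. -> step gives (2,3)='.' but target has 'O' -> reject
  (0,2)=O (0,3)=O (2,4)=. (3,2)=O -> step reproduces the target at every cell -> ACCEPT
  (0,2)=O (0,3)=O (2,4)=O (3,2)=. -> step gives (3,2)='.' but target has 'O' -> reject
  (0,2)=O (0,3)=O (2,4)=O (3,2)=O -> step gives (2,3)='.' but target has 'O' -> reject
Unique solution: (0,2)=live, (0,3)=live, (2,4)=dead, (3,2)=live.
Check: live-neighbor counts of every cell in the completed generation 0:
77656
67646
46534
56224
65334
86556
Applying B3/S23 to generation 0 with these counts gives:
.....
.....
...O.
..O..
..OO.
.....
which matches the target exactly.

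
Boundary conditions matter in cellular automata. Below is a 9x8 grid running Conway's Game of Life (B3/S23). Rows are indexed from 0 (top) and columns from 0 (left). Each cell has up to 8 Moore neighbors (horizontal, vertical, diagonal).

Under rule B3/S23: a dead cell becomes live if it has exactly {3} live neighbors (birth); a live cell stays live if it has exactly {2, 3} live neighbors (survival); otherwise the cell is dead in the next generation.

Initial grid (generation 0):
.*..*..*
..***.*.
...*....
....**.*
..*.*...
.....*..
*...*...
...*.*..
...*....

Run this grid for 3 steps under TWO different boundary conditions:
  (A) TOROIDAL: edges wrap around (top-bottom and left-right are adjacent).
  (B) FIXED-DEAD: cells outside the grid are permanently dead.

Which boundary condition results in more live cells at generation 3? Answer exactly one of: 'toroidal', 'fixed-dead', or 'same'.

Under TOROIDAL boundary, generation 3:
..*.**..
......*.
......**
......**
......**
.....**.
........
..***...
.*..*...
Population = 17

Under FIXED-DEAD boundary, generation 3:
...***..
...**.*.
...*..**
......**
......**
.....**.
....***.
....*...
........
Population = 19

Comparison: toroidal=17, fixed-dead=19 -> fixed-dead

Answer: fixed-dead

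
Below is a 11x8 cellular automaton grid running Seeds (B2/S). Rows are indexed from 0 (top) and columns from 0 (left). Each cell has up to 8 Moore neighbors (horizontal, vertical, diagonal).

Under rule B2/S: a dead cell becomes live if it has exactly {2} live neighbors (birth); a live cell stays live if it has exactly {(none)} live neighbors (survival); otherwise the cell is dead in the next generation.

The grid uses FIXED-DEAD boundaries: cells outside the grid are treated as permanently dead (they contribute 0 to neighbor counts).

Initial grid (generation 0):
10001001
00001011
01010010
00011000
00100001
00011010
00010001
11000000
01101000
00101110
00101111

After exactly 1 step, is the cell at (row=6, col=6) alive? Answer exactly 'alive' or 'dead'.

Answer: alive

Derivation:
Simulating step by step:
Generation 0 (given above): 32 live cells
Generation 1: 17 live cells
00010000
11100000
00000000
01000111
00000010
00000100
11000110
00001000
00000010
00000000
01000000

Cell (6,6) at generation 1: 1 -> alive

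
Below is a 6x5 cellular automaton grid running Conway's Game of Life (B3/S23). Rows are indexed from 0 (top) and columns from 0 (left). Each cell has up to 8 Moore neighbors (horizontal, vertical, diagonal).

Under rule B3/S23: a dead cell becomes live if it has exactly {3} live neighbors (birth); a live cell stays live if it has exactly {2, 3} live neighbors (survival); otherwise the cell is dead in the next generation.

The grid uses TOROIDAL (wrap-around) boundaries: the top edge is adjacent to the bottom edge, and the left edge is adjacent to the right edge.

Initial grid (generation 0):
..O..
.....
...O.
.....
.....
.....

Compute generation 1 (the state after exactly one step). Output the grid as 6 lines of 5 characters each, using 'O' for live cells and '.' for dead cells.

Answer: .....
.....
.....
.....
.....
.....

Derivation:
Simulating step by step:
Generation 0 (given above): 2 live cells
Generation 1: 0 live cells
(generation 1 grid is the final answer)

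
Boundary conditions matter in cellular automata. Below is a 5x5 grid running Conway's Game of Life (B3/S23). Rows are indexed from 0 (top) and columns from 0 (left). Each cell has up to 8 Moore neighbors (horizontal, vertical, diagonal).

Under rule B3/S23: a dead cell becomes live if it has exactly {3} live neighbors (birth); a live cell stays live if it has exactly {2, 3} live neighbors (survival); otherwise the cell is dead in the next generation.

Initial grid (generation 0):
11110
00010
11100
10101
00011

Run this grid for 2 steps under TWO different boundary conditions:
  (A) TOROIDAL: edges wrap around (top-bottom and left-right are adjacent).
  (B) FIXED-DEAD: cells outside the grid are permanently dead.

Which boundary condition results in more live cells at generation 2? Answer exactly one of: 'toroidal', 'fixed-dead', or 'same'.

Answer: same

Derivation:
Under TOROIDAL boundary, generation 2:
00000
10101
01110
01000
01000
Population = 8

Under FIXED-DEAD boundary, generation 2:
00110
00010
00100
00101
00011
Population = 8

Comparison: toroidal=8, fixed-dead=8 -> same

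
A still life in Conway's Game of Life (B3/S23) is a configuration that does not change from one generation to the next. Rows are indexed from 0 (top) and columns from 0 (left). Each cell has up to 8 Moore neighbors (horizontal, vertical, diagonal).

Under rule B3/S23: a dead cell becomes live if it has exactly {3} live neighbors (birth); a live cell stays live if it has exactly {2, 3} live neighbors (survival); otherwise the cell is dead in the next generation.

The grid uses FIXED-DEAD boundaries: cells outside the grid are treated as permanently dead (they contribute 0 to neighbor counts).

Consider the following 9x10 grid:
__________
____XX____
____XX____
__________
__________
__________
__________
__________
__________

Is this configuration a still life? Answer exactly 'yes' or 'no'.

Answer: yes

Derivation:
Compute generation 1 and compare to generation 0 (given above):
Generation 1:
__________
____XX____
____XX____
__________
__________
__________
__________
__________
__________
The grids are IDENTICAL -> still life.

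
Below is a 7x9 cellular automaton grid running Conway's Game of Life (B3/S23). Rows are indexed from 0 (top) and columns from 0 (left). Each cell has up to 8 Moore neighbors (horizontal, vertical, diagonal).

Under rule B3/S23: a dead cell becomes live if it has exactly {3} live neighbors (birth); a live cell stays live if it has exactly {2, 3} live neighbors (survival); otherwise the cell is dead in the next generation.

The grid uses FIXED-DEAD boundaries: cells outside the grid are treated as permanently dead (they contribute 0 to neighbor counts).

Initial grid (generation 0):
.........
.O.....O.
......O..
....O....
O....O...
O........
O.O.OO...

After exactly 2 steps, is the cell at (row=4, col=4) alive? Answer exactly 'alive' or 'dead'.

Simulating step by step:
Generation 0 (given above): 11 live cells
Generation 1: 5 live cells
.........
.........
.........
.....O...
.........
O...OO...
.O.......
Generation 2: 2 live cells
.........
.........
.........
.........
....OO...
.........
.........

Cell (4,4) at generation 2: 1 -> alive

Answer: alive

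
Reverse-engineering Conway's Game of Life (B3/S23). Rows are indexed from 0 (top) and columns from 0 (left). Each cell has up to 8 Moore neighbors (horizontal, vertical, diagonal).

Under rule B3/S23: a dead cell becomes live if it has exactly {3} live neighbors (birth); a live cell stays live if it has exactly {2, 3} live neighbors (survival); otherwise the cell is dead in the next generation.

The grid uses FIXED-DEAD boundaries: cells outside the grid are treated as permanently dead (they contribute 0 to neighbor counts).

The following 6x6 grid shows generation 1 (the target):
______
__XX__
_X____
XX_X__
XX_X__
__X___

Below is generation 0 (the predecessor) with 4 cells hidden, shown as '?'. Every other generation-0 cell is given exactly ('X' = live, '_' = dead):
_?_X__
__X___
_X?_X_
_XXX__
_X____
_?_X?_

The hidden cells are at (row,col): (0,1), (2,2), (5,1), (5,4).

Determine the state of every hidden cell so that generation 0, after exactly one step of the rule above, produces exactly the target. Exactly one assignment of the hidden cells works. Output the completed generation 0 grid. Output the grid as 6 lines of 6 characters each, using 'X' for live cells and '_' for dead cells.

Answer: ___X__
__X___
_X__X_
_XXX__
_X____
_X_X__

Derivation:
Hidden generation-0 cells (in order): (0,1), (2,2), (5,1), (5,4).
A hidden cell only influences target cells in its own 3x3 neighborhood. Try each of the 2^4 = 16 assignments, step the completed generation 0 forward once under B3/S23, and compare with the target:
  (0,1)=_ (2,2)=_ (5,1)=_ (5,4)=_ -> step gives (4,0)='_' but target has 'X' -> reject
  (0,1)=_ (2,2)=_ (5,1)=_ (5,4)=X -> step gives (4,0)='_' but target has 'X' -> reject
  (0,1)=_ (2,2)=_ (5,1)=X (5,4)=_ -> step reproduces the target at every cell -> ACCEPT
  (0,1)=_ (2,2)=_ (5,1)=X (5,4)=X -> step gives (4,3)='_' but target has 'X' -> reject
  (0,1)=_ (2,2)=X (5,1)=_ (5,4)=_ -> step gives (1,1)='X' but target has '_' -> reject
  (0,1)=_ (2,2)=X (5,1)=_ (5,4)=X -> step gives (1,1)='X' but target has '_' -> reject
  (0,1)=_ (2,2)=X (5,1)=X (5,4)=_ -> step gives (1,1)='X' but target has '_' -> reject
  (0,1)=_ (2,2)=X (5,1)=X (5,4)=X -> step gives (1,1)='X' but target has '_' -> reject
  (0,1)=X (2,2)=_ (5,1)=_ (5,4)=_ -> step gives (0,2)='X' but target has '_' -> reject
  (0,1)=X (2,2)=_ (5,1)=_ (5,4)=X -> step gives (0,2)='X' but target has '_' -> reject
  (0,1)=X (2,2)=_ (5,1)=X (5,4)=_ -> step gives (0,2)='X' but target has '_' -> reject
  (0,1)=X (2,2)=_ (5,1)=X (5,4)=X -> step gives (0,2)='X' but target has '_' -> reject
  (0,1)=X (2,2)=X (5,1)=_ (5,4)=_ -> step gives (0,2)='X' but target has '_' -> reject
  (0,1)=X (2,2)=X (5,1)=_ (5,4)=X -> step gives (0,2)='X' but target has '_' -> reject
  (0,1)=X (2,2)=X (5,1)=X (5,4)=_ -> step gives (0,2)='X' but target has '_' -> reject
  (0,1)=X (2,2)=X (5,1)=X (5,4)=X -> step gives (0,2)='X' but target has '_' -> reject
Unique solution: (0,1)=dead, (2,2)=dead, (5,1)=live, (5,4)=dead.
Check: live-neighbor counts of every cell in the completed generation 0:
012110
122321
235411
334221
336320
213010
Applying B3/S23 to generation 0 with these counts gives:
______
__XX__
_X____
XX_X__
XX_X__
__X___
which matches the target exactly.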